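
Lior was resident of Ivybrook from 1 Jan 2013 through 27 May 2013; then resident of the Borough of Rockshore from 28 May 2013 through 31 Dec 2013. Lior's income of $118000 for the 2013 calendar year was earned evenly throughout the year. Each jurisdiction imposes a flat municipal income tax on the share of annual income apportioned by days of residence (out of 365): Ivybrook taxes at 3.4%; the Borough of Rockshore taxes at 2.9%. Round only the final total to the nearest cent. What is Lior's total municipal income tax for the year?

$3659.62

Ivybrook, 1 Jan – 27 May 2013: 147 days → $118000 × 3.4% × 147/365 = $1615.7918
The Borough of Rockshore, 28 May – 31 Dec 2013: 218 days → $118000 × 2.9% × 218/365 = $2043.8247
Total = $3659.6164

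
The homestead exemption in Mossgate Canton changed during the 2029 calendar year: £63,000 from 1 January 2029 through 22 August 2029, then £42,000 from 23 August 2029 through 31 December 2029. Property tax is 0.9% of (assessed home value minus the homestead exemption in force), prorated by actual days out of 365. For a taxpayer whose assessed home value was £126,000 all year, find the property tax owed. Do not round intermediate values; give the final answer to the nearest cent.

£634.83

1 January – 22 August 2029: 234 days, exemption £63,000 → (£126,000 − £63,000) × 0.9% × 234/365 = £363.5014
23 August – 31 December 2029: 131 days, exemption £42,000 → (£126,000 − £42,000) × 0.9% × 131/365 = £271.3315
Total = £634.8329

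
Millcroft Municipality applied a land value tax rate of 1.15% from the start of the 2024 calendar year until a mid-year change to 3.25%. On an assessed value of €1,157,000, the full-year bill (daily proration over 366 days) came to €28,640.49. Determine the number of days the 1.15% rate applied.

135 days

Let d = days at the first rate; then 366 − d days at the second rate.
€1,157,000 × [1.15%·d + 3.25%·(366−d)] / 366 = €28,640.49
Solving gives d = 135, so the new rate took effect on 15 May 2024.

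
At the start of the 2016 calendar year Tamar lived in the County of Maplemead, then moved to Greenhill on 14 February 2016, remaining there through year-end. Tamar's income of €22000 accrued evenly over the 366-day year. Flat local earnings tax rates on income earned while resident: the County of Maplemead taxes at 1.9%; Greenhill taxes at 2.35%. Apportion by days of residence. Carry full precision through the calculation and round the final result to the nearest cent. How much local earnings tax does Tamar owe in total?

The County of Maplemead, 1 January – 13 February 2016: 44 days → €22000 × 1.9% × 44/366 = €50.2514
Greenhill, 14 February – 31 December 2016: 322 days → €22000 × 2.35% × 322/366 = €454.8470
Total = €505.0984

€505.10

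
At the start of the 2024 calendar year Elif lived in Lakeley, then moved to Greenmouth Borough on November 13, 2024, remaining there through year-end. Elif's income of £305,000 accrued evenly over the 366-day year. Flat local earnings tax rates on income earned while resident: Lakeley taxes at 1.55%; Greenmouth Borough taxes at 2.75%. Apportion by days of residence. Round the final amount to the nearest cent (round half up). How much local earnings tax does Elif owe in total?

£5,217.50

Lakeley, January 1 – November 12, 2024: 317 days → £305,000 × 1.55% × 317/366 = £4,094.5833
Greenmouth Borough, November 13 – December 31, 2024: 49 days → £305,000 × 2.75% × 49/366 = £1,122.9167
Total = £5,217.5000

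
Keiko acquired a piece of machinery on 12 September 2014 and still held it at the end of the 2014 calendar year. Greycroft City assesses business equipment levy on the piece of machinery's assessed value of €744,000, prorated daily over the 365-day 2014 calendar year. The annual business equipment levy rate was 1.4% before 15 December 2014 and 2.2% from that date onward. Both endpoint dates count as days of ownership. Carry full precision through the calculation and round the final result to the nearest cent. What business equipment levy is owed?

€3,444.82

12 September – 14 December 2014: 94 days at 1.4% → €744,000 × 1.4% × 94/365 = €2,682.4767
15 December – 31 December 2014: 17 days at 2.2% → €744,000 × 2.2% × 17/365 = €762.3452
Total = €3,444.8219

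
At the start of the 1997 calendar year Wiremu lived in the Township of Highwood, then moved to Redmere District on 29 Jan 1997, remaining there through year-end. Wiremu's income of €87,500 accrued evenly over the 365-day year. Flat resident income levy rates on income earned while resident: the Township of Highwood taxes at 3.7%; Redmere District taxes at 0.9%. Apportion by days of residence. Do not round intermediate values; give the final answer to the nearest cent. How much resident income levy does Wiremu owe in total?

The Township of Highwood, 1 Jan – 28 Jan 1997: 28 days → €87,500 × 3.7% × 28/365 = €248.3562
Redmere District, 29 Jan – 31 Dec 1997: 337 days → €87,500 × 0.9% × 337/365 = €727.0890
Total = €975.4452

€975.45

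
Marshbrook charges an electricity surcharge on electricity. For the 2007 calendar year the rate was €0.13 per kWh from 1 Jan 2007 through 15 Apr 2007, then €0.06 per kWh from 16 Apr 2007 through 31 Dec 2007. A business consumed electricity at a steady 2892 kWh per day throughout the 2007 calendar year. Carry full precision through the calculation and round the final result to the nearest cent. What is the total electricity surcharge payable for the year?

1 Jan – 15 Apr 2007: 105 days × 2892 kWh/day = 303,660 kWh at €0.13/kWh → €39,475.80
16 Apr – 31 Dec 2007: 260 days × 2892 kWh/day = 751,920 kWh at €0.06/kWh → €45,115.20

€84,591.00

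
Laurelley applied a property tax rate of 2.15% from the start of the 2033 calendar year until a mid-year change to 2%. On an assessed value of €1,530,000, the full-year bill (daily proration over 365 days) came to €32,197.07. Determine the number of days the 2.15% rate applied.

254 days

Let d = days at the first rate; then 365 − d days at the second rate.
€1,530,000 × [2.15%·d + 2%·(365−d)] / 365 = €32,197.07
Solving gives d = 254, so the new rate took effect on 12 September 2033.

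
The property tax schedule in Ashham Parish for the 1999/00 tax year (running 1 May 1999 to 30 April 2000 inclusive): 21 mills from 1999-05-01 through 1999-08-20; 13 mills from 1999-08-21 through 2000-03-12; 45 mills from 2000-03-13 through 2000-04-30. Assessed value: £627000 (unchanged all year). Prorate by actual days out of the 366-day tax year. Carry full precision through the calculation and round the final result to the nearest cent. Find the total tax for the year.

1999-05-01 to 1999-08-20: 112 days at 21 mills → £627000 × 2.1% × 112/366 = £4029.2459
1999-08-21 to 2000-03-12: 205 days at 13 mills → £627000 × 1.3% × 205/366 = £4565.4508
2000-03-13 to 2000-04-30: 49 days at 45 mills → £627000 × 4.5% × 49/366 = £3777.4180
Total = £12372.1148

£12372.11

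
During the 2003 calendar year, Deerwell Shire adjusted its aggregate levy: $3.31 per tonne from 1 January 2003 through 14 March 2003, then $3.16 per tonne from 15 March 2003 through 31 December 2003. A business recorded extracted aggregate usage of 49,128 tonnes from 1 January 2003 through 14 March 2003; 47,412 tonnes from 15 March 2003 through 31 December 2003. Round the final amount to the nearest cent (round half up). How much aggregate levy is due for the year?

1 January – 14 March 2003: 49,128 tonnes at $3.31/tonne → $162,613.68
15 March – 31 December 2003: 47,412 tonnes at $3.16/tonne → $149,821.92

$312,435.60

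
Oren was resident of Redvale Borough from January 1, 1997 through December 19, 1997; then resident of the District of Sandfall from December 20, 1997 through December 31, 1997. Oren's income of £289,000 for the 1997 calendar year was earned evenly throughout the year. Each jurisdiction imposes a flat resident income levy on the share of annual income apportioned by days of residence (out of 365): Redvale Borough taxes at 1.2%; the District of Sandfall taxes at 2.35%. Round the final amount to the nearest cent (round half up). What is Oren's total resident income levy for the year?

£3,577.27

Redvale Borough, January 1 – December 19, 1997: 353 days → £289,000 × 1.2% × 353/365 = £3,353.9836
The District of Sandfall, December 20 – December 31, 1997: 12 days → £289,000 × 2.35% × 12/365 = £223.2822
Total = £3,577.2658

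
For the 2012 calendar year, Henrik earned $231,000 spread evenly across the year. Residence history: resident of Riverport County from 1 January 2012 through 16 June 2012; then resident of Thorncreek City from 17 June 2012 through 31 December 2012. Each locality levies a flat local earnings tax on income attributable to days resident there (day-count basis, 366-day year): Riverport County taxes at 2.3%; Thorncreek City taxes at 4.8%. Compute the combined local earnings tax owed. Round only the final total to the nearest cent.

Riverport County, 1 January – 16 June 2012: 168 days → $231,000 × 2.3% × 168/366 = $2,438.7541
Thorncreek City, 17 June – 31 December 2012: 198 days → $231,000 × 4.8% × 198/366 = $5,998.4262
Total = $8,437.1803

$8,437.18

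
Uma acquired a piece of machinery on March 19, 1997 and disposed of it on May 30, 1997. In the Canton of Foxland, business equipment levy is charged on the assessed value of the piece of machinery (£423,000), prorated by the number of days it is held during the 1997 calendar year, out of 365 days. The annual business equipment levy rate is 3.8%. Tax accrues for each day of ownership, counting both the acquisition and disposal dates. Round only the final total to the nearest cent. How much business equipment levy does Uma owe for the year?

Days held (March 19 – May 30, 1997): 73 out of 365
Tax = £423,000 × 3.8% × 73/365 = £3,214.8000

£3,214.80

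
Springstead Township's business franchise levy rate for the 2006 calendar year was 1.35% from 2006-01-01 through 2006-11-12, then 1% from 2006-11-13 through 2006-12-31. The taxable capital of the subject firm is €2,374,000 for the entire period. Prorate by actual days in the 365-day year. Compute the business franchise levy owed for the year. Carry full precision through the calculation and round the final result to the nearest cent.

€30,933.55

2006-01-01 to 2006-11-12: 316 days at 1.35% → €2,374,000 × 1.35% × 316/365 = €27,746.5315
2006-11-13 to 2006-12-31: 49 days at 1% → €2,374,000 × 1% × 49/365 = €3,187.0137
Total = €30,933.5452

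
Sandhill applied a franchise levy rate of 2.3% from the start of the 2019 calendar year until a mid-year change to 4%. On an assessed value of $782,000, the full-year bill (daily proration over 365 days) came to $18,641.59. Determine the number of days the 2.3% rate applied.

Let d = days at the first rate; then 365 − d days at the second rate.
$782,000 × [2.3%·d + 4%·(365−d)] / 365 = $18,641.59
Solving gives d = 347, so the new rate took effect on December 14, 2019.

347 days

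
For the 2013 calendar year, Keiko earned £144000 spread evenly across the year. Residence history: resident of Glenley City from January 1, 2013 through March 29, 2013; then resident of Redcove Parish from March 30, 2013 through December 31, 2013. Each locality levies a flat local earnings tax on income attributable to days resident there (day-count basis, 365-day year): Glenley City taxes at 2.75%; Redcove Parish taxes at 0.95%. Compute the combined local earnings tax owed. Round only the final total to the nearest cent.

£1992.92

Glenley City, January 1 – March 29, 2013: 88 days → £144000 × 2.75% × 88/365 = £954.7397
Redcove Parish, March 30 – December 31, 2013: 277 days → £144000 × 0.95% × 277/365 = £1038.1808
Total = £1992.9205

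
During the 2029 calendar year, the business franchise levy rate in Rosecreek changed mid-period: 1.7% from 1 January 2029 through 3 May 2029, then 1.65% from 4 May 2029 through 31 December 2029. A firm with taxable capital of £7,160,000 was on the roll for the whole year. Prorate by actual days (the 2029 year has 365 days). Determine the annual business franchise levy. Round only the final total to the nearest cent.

£119,346.41

1 January – 3 May 2029: 123 days at 1.7% → £7,160,000 × 1.7% × 123/365 = £41,017.9726
4 May – 31 December 2029: 242 days at 1.65% → £7,160,000 × 1.65% × 242/365 = £78,328.4384
Total = £119,346.4110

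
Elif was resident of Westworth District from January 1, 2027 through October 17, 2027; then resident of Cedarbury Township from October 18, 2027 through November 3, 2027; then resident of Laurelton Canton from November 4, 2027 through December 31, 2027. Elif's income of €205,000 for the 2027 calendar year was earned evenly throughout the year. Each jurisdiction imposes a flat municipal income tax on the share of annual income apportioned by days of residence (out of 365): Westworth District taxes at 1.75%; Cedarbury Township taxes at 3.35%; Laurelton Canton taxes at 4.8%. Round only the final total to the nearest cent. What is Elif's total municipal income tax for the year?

Westworth District, January 1 – October 17, 2027: 290 days → €205,000 × 1.75% × 290/365 = €2,850.3425
Cedarbury Township, October 18 – November 3, 2027: 17 days → €205,000 × 3.35% × 17/365 = €319.8562
Laurelton Canton, November 4 – December 31, 2027: 58 days → €205,000 × 4.8% × 58/365 = €1,563.6164
Total = €4,733.8151

€4,733.82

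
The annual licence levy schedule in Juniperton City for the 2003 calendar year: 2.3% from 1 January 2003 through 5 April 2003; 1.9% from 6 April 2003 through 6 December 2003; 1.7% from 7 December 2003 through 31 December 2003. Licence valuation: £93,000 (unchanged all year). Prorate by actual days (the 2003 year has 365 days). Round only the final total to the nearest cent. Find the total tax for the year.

£1,851.08

1 January – 5 April 2003: 95 days at 2.3% → £93,000 × 2.3% × 95/365 = £556.7260
6 April – 6 December 2003: 245 days at 1.9% → £93,000 × 1.9% × 245/365 = £1,186.0685
7 December – 31 December 2003: 25 days at 1.7% → £93,000 × 1.7% × 25/365 = £108.2877
Total = £1,851.0822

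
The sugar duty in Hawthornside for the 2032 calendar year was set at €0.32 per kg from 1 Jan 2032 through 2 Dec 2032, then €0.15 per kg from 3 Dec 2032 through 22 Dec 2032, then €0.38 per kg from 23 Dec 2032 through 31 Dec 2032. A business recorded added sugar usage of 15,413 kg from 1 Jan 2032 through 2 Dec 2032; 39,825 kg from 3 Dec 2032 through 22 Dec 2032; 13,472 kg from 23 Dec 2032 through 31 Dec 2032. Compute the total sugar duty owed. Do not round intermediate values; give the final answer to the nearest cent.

€16025.27

1 Jan – 2 Dec 2032: 15,413 kg at €0.32/kg → €4932.16
3 Dec – 22 Dec 2032: 39,825 kg at €0.15/kg → €5973.75
23 Dec – 31 Dec 2032: 13,472 kg at €0.38/kg → €5119.36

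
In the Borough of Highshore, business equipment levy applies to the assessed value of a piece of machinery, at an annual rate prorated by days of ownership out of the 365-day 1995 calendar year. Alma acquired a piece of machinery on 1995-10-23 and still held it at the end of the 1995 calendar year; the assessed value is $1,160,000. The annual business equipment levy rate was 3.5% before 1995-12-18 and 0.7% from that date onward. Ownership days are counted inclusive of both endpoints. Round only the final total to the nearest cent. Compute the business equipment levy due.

1995-10-23 to 1995-12-17: 56 days at 3.5% → $1,160,000 × 3.5% × 56/365 = $6,229.0411
1995-12-18 to 1995-12-31: 14 days at 0.7% → $1,160,000 × 0.7% × 14/365 = $311.4521
Total = $6,540.4932

$6,540.49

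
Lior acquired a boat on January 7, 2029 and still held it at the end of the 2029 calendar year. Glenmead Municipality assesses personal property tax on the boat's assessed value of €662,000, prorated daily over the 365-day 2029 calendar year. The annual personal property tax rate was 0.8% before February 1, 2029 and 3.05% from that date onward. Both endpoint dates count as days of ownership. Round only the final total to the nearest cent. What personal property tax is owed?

€18,838.89

January 7 – January 31, 2029: 25 days at 0.8% → €662,000 × 0.8% × 25/365 = €362.7397
February 1 – December 31, 2029: 334 days at 3.05% → €662,000 × 3.05% × 334/365 = €18,476.1479
Total = €18,838.8877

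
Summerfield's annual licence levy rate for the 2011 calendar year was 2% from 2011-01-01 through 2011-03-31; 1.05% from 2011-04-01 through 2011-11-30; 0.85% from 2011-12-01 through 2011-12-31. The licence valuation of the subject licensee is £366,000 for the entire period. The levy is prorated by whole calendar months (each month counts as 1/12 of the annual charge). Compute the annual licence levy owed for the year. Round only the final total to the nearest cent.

£4,651.25

2011-01-01 to 2011-03-31: 3 months at 2% → £366,000 × 2% × 3/12 = £1,830.0000
2011-04-01 to 2011-11-30: 8 months at 1.05% → £366,000 × 1.05% × 8/12 = £2,562.0000
2011-12-01 to 2011-12-31: 1 month at 0.85% → £366,000 × 0.85% × 1/12 = £259.2500
Total = £4,651.2500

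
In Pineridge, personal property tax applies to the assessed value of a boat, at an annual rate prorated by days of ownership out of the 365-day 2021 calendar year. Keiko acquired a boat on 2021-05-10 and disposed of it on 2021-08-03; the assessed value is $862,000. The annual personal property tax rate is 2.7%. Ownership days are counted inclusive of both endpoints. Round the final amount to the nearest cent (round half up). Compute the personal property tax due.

Days held (2021-05-10 to 2021-08-03): 86 out of 365
Tax = $862,000 × 2.7% × 86/365 = $5,483.7370

$5,483.74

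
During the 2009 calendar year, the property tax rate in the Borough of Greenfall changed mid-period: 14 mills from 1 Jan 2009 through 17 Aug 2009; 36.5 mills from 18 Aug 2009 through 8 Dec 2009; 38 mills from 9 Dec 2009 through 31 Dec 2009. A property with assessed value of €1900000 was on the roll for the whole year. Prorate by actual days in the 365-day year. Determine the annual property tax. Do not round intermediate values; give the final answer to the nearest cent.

1 Jan – 17 Aug 2009: 229 days at 14 mills → €1900000 × 1.4% × 229/365 = €16688.7671
18 Aug – 8 Dec 2009: 113 days at 36.5 mills → €1900000 × 3.65% × 113/365 = €21470.0000
9 Dec – 31 Dec 2009: 23 days at 38 mills → €1900000 × 3.8% × 23/365 = €4549.5890
Total = €42708.3562

€42708.36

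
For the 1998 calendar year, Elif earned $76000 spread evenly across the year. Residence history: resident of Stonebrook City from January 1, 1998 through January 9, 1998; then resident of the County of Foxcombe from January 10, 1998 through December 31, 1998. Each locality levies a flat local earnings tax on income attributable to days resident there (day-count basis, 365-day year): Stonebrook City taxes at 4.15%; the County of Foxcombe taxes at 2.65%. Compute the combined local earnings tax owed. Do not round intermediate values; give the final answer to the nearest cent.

$2042.11

Stonebrook City, January 1 – January 9, 1998: 9 days → $76000 × 4.15% × 9/365 = $77.7699
The County of Foxcombe, January 10 – December 31, 1998: 356 days → $76000 × 2.65% × 356/365 = $1964.3397
Total = $2042.1096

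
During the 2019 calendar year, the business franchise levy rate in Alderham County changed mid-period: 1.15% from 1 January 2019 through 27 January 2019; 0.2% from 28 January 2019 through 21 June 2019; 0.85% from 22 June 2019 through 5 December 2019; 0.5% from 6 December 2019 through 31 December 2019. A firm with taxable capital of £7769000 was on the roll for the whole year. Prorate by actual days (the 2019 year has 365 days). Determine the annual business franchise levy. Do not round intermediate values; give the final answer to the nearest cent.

1 January – 27 January 2019: 27 days at 1.15% → £7769000 × 1.15% × 27/365 = £6608.9712
28 January – 21 June 2019: 145 days at 0.2% → £7769000 × 0.2% × 145/365 = £6172.6301
22 June – 5 December 2019: 167 days at 0.85% → £7769000 × 0.85% × 167/365 = £30213.9603
6 December – 31 December 2019: 26 days at 0.5% → £7769000 × 0.5% × 26/365 = £2767.0411
Total = £45762.6027

£45762.60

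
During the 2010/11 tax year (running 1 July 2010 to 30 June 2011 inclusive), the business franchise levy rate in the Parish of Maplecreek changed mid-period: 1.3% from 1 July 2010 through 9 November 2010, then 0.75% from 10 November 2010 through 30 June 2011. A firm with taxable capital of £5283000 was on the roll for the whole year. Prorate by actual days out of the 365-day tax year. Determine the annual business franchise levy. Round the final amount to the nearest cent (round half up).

£50130.60

1 July – 9 November 2010: 132 days at 1.3% → £5283000 × 1.3% × 132/365 = £24837.3370
10 November 2010 – 30 June 2011: 233 days at 0.75% → £5283000 × 0.75% × 233/365 = £25293.2671
Total = £50130.6041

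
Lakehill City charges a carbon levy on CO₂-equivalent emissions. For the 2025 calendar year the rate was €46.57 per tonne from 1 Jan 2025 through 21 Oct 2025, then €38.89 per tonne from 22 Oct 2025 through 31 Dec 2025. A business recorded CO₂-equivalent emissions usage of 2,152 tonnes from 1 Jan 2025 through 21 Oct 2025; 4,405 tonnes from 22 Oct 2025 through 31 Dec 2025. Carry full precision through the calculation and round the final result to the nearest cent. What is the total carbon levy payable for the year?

1 Jan – 21 Oct 2025: 2,152 tonnes at €46.57/tonne → €100,218.64
22 Oct – 31 Dec 2025: 4,405 tonnes at €38.89/tonne → €171,310.45

€271,529.09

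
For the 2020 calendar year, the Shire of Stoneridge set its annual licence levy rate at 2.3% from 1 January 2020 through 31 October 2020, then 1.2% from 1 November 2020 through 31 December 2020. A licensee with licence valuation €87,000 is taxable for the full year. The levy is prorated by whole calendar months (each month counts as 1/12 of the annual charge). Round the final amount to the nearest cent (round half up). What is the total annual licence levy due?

1 January – 31 October 2020: 10 months at 2.3% → €87,000 × 2.3% × 10/12 = €1,667.5000
1 November – 31 December 2020: 2 months at 1.2% → €87,000 × 1.2% × 2/12 = €174.0000
Total = €1,841.5000

€1,841.50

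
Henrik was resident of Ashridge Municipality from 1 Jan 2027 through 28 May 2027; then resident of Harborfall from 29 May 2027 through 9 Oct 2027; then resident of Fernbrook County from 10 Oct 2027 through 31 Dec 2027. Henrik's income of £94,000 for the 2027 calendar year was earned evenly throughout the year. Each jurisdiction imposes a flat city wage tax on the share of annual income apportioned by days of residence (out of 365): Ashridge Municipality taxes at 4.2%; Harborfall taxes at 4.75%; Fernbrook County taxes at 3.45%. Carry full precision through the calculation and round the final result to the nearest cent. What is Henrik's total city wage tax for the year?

£3,977.49

Ashridge Municipality, 1 Jan – 28 May 2027: 148 days → £94,000 × 4.2% × 148/365 = £1,600.8329
Harborfall, 29 May – 9 Oct 2027: 134 days → £94,000 × 4.75% × 134/365 = £1,639.2055
Fernbrook County, 10 Oct – 31 Dec 2027: 83 days → £94,000 × 3.45% × 83/365 = £737.4493
Total = £3,977.4877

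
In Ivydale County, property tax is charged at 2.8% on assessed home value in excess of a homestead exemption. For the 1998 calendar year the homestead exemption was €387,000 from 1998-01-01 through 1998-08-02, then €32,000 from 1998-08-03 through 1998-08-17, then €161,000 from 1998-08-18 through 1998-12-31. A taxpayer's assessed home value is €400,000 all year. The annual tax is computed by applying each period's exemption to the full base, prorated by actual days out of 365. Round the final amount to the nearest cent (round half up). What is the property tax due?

1998-01-01 to 1998-08-02: 214 days, exemption €387,000 → (€400,000 − €387,000) × 2.8% × 214/365 = €213.4137
1998-08-03 to 1998-08-17: 15 days, exemption €32,000 → (€400,000 − €32,000) × 2.8% × 15/365 = €423.4521
1998-08-18 to 1998-12-31: 136 days, exemption €161,000 → (€400,000 − €161,000) × 2.8% × 136/365 = €2,493.4575
Total = €3,130.3233

€3,130.32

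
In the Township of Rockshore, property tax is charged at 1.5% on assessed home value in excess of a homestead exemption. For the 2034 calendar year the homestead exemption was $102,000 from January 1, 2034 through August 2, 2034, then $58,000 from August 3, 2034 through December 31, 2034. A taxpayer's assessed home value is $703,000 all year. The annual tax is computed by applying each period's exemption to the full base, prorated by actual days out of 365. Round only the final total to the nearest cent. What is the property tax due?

January 1 – August 2, 2034: 214 days, exemption $102,000 → ($703,000 − $102,000) × 1.5% × 214/365 = $5,285.5068
August 3 – December 31, 2034: 151 days, exemption $58,000 → ($703,000 − $58,000) × 1.5% × 151/365 = $4,002.5342
Total = $9,288.0411

$9,288.04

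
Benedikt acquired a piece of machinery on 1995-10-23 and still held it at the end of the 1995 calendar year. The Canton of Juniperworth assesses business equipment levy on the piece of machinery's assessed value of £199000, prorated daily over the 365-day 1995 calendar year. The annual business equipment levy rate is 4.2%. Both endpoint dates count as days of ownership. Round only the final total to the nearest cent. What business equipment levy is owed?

£1602.90

Days held (1995-10-23 to 1995-12-31): 70 out of 365
Tax = £199000 × 4.2% × 70/365 = £1602.9041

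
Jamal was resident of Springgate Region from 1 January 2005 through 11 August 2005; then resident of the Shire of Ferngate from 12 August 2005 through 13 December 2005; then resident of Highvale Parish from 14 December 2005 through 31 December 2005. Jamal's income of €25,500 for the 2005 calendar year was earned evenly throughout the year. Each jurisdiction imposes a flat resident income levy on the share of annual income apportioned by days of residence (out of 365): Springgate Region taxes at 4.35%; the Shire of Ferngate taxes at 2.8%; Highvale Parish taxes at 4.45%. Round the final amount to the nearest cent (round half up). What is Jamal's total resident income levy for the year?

€976.23

Springgate Region, 1 January – 11 August 2005: 223 days → €25,500 × 4.35% × 223/365 = €677.7062
The Shire of Ferngate, 12 August – 13 December 2005: 124 days → €25,500 × 2.8% × 124/365 = €242.5644
Highvale Parish, 14 December – 31 December 2005: 18 days → €25,500 × 4.45% × 18/365 = €55.9603
Total = €976.2308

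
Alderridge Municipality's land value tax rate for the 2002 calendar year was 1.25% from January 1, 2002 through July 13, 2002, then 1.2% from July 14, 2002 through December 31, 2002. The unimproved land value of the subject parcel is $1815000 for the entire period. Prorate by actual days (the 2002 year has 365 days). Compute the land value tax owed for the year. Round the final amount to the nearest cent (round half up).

$22262.34

January 1 – July 13, 2002: 194 days at 1.25% → $1815000 × 1.25% × 194/365 = $12058.5616
July 14 – December 31, 2002: 171 days at 1.2% → $1815000 × 1.2% × 171/365 = $10203.7808
Total = $22262.3425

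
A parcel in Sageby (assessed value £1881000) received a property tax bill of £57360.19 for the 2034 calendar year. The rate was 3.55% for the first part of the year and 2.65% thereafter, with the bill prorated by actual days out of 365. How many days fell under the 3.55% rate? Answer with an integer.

162 days

Let d = days at the first rate; then 365 − d days at the second rate.
£1881000 × [3.55%·d + 2.65%·(365−d)] / 365 = £57360.19
Solving gives d = 162, so the new rate took effect on 12 June 2034.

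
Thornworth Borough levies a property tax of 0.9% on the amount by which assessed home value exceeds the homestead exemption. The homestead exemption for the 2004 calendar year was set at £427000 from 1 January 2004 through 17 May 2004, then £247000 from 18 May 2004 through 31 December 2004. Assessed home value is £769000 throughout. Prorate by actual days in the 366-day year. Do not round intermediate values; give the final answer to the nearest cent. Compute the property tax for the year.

£4087.18

1 January – 17 May 2004: 138 days, exemption £427000 → (£769000 − £427000) × 0.9% × 138/366 = £1160.5574
18 May – 31 December 2004: 228 days, exemption £247000 → (£769000 − £247000) × 0.9% × 228/366 = £2926.6230
Total = £4087.1803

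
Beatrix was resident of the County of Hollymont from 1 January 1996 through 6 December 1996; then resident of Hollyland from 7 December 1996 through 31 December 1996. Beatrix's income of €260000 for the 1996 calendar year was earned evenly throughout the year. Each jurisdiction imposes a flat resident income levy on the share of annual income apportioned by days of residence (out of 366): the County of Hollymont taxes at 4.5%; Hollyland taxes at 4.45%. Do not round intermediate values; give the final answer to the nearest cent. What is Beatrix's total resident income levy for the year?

€11691.12

The County of Hollymont, 1 January – 6 December 1996: 341 days → €260000 × 4.5% × 341/366 = €10900.8197
Hollyland, 7 December – 31 December 1996: 25 days → €260000 × 4.45% × 25/366 = €790.3005
Total = €11691.1202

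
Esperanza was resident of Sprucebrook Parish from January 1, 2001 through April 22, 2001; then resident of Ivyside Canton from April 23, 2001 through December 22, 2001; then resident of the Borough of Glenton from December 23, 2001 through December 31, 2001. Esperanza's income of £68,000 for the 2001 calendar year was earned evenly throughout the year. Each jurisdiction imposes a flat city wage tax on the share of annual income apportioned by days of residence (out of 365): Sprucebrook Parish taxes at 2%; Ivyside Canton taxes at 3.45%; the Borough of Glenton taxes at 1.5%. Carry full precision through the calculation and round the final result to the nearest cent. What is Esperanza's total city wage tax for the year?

£2,010.75

Sprucebrook Parish, January 1 – April 22, 2001: 112 days → £68,000 × 2% × 112/365 = £417.3151
Ivyside Canton, April 23 – December 22, 2001: 244 days → £68,000 × 3.45% × 244/365 = £1,568.2849
The Borough of Glenton, December 23 – December 31, 2001: 9 days → £68,000 × 1.5% × 9/365 = £25.1507
Total = £2,010.7507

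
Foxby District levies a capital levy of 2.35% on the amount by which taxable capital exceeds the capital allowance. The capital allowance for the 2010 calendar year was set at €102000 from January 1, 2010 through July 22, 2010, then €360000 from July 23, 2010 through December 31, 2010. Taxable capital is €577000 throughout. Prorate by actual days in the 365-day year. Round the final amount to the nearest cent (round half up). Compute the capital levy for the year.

€8471.52

January 1 – July 22, 2010: 203 days, exemption €102000 → (€577000 − €102000) × 2.35% × 203/365 = €6208.1849
July 23 – December 31, 2010: 162 days, exemption €360000 → (€577000 − €360000) × 2.35% × 162/365 = €2263.3397
Total = €8471.5247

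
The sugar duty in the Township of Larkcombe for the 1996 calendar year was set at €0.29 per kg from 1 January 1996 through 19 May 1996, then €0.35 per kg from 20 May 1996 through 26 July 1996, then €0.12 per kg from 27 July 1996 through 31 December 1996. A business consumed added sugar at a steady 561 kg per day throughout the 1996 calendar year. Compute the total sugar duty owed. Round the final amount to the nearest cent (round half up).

1 January – 19 May 1996: 140 days × 561 kg/day = 78,540 kg at €0.29/kg → €22,776.60
20 May – 26 July 1996: 68 days × 561 kg/day = 38,148 kg at €0.35/kg → €13,351.80
27 July – 31 December 1996: 158 days × 561 kg/day = 88,638 kg at €0.12/kg → €10,636.56

€46,764.96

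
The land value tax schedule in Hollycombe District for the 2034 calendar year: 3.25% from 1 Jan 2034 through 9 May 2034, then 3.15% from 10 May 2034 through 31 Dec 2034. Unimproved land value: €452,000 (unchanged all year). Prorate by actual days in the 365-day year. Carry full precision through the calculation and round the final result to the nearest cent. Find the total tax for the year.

€14,397.75

1 Jan – 9 May 2034: 129 days at 3.25% → €452,000 × 3.25% × 129/365 = €5,191.8082
10 May – 31 Dec 2034: 236 days at 3.15% → €452,000 × 3.15% × 236/365 = €9,205.9397
Total = €14,397.7479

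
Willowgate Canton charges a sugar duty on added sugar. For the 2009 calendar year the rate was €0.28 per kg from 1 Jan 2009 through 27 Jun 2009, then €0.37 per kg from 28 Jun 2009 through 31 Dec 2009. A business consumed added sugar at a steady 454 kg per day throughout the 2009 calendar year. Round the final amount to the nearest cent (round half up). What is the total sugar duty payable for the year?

1 Jan – 27 Jun 2009: 178 days × 454 kg/day = 80,812 kg at €0.28/kg → €22627.36
28 Jun – 31 Dec 2009: 187 days × 454 kg/day = 84,898 kg at €0.37/kg → €31412.26

€54039.62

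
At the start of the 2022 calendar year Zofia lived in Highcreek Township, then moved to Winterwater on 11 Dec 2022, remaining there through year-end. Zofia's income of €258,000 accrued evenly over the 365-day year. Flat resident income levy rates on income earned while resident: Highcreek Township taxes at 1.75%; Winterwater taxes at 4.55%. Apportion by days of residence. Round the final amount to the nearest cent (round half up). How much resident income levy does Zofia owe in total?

Highcreek Township, 1 Jan – 10 Dec 2022: 344 days → €258,000 × 1.75% × 344/365 = €4,255.2329
Winterwater, 11 Dec – 31 Dec 2022: 21 days → €258,000 × 4.55% × 21/365 = €675.3945
Total = €4,930.6274

€4,930.63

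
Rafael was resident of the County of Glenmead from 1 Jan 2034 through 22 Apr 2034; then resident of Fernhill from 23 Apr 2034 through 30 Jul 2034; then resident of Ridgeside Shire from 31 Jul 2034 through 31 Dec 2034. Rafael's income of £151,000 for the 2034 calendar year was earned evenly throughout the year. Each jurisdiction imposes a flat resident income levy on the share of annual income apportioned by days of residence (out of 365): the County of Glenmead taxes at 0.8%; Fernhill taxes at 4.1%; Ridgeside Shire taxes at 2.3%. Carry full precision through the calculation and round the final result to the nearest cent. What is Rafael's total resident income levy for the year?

£3,515.20

The County of Glenmead, 1 Jan – 22 Apr 2034: 112 days → £151,000 × 0.8% × 112/365 = £370.6740
Fernhill, 23 Apr – 30 Jul 2034: 99 days → £151,000 × 4.1% × 99/365 = £1,679.2027
Ridgeside Shire, 31 Jul – 31 Dec 2034: 154 days → £151,000 × 2.3% × 154/365 = £1,465.3205
Total = £3,515.1973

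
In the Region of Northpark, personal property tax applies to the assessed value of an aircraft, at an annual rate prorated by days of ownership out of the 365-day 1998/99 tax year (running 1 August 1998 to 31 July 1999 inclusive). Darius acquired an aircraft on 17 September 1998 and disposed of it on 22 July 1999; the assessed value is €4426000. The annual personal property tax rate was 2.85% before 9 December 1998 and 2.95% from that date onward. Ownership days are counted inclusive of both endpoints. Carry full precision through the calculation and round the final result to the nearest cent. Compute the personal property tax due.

€109528.34

17 September – 8 December 1998: 83 days at 2.85% → €4426000 × 2.85% × 83/365 = €28684.1178
9 December 1998 – 22 July 1999: 226 days at 2.95% → €4426000 × 2.95% × 226/365 = €80844.2247
Total = €109528.3425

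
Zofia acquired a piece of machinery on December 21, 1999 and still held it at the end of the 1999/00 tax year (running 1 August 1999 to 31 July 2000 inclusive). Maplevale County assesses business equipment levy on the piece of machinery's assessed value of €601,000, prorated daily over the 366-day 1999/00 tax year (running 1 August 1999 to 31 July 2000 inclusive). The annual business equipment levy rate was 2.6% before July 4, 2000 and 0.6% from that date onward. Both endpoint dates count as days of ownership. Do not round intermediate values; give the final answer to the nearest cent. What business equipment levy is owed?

€8,643.89

December 21, 1999 – July 3, 2000: 196 days at 2.6% → €601,000 × 2.6% × 196/366 = €8,368.0219
July 4 – July 31, 2000: 28 days at 0.6% → €601,000 × 0.6% × 28/366 = €275.8689
Total = €8,643.8907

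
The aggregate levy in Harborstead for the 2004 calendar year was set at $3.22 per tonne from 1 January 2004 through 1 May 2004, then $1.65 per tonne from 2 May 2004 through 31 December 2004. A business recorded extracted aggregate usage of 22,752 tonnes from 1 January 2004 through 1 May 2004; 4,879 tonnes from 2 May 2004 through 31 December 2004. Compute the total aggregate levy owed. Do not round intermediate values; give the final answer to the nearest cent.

$81,311.79

1 January – 1 May 2004: 22,752 tonnes at $3.22/tonne → $73,261.44
2 May – 31 December 2004: 4,879 tonnes at $1.65/tonne → $8,050.35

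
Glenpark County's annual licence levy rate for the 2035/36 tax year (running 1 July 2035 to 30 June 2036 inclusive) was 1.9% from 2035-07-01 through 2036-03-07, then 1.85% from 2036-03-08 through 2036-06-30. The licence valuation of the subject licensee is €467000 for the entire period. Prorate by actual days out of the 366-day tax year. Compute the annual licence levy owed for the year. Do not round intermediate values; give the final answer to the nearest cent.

2035-07-01 to 2036-03-07: 251 days at 1.9% → €467000 × 1.9% × 251/366 = €6085.0355
2036-03-08 to 2036-06-30: 115 days at 1.85% → €467000 × 1.85% × 115/366 = €2714.5970
Total = €8799.6325

€8799.63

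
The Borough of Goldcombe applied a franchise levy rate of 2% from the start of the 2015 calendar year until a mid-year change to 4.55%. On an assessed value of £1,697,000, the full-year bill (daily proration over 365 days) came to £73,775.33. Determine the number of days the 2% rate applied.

Let d = days at the first rate; then 365 − d days at the second rate.
£1,697,000 × [2%·d + 4.55%·(365−d)] / 365 = £73,775.33
Solving gives d = 29, so the new rate took effect on January 30, 2015.

29 days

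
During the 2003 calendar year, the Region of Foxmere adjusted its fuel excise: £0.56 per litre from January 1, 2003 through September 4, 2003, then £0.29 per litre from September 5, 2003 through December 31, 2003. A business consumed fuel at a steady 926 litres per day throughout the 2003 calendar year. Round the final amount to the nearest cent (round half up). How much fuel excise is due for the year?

January 1 – September 4, 2003: 247 days × 926 litres/day = 228,722 litres at £0.56/litre → £128,084.32
September 5 – December 31, 2003: 118 days × 926 litres/day = 109,268 litres at £0.29/litre → £31,687.72

£159,772.04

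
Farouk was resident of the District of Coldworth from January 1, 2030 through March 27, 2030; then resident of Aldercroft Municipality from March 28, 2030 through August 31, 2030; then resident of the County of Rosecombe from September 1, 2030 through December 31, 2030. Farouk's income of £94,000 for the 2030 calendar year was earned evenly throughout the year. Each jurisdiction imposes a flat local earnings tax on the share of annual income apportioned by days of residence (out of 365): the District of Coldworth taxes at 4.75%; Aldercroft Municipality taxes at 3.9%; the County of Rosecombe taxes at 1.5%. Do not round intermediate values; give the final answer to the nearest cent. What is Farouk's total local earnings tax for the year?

The District of Coldworth, January 1 – March 27, 2030: 86 days → £94,000 × 4.75% × 86/365 = £1,052.0274
Aldercroft Municipality, March 28 – August 31, 2030: 157 days → £94,000 × 3.9% × 157/365 = £1,576.8822
The County of Rosecombe, September 1 – December 31, 2030: 122 days → £94,000 × 1.5% × 122/365 = £471.2877
Total = £3,100.1973

£3,100.20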